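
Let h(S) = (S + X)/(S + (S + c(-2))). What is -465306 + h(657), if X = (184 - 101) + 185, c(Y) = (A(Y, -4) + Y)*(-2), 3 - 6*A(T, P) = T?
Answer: -1837490619/3949 ≈ -4.6531e+5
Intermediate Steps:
A(T, P) = ½ - T/6
c(Y) = -1 - 5*Y/3 (c(Y) = ((½ - Y/6) + Y)*(-2) = (½ + 5*Y/6)*(-2) = -1 - 5*Y/3)
X = 268 (X = 83 + 185 = 268)
h(S) = (268 + S)/(7/3 + 2*S) (h(S) = (S + 268)/(S + (S + (-1 - 5/3*(-2)))) = (268 + S)/(S + (S + (-1 + 10/3))) = (268 + S)/(S + (S + 7/3)) = (268 + S)/(S + (7/3 + S)) = (268 + S)/(7/3 + 2*S))
-465306 + h(657) = -465306 + 3*(268 + 657)/(7 + 6*657) = -465306 + 3*925/(7 + 3942) = -465306 + 3*925/3949 = -465306 + 3*(1/3949)*925 = -465306 + 2775/3949 = -1837490619/3949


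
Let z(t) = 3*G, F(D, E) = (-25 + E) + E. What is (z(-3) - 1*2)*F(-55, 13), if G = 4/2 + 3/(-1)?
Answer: -5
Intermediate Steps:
G = -1 (G = 4*(1/2) + 3*(-1) = 2 - 3 = -1)
F(D, E) = -25 + 2*E
z(t) = -3 (z(t) = 3*(-1) = -3)
(z(-3) - 1*2)*F(-55, 13) = (-3 - 1*2)*(-25 + 2*13) = (-3 - 2)*(-25 + 26) = -5*1 = -5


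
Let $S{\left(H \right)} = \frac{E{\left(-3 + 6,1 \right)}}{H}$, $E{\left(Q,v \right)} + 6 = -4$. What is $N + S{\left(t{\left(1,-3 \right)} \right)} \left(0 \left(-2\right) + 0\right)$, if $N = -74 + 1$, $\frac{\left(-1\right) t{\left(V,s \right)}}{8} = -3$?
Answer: $-73$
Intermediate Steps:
$t{\left(V,s \right)} = 24$ ($t{\left(V,s \right)} = \left(-8\right) \left(-3\right) = 24$)
$E{\left(Q,v \right)} = -10$ ($E{\left(Q,v \right)} = -6 - 4 = -10$)
$S{\left(H \right)} = - \frac{10}{H}$
$N = -73$
$N + S{\left(t{\left(1,-3 \right)} \right)} \left(0 \left(-2\right) + 0\right) = -73 + - \frac{10}{24} \left(0 \left(-2\right) + 0\right) = -73 + \left(-10\right) \frac{1}{24} \left(0 + 0\right) = -73 - 0 = -73 + 0 = -73$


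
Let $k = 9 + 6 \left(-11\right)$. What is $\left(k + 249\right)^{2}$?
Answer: $36864$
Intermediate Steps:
$k = -57$ ($k = 9 - 66 = -57$)
$\left(k + 249\right)^{2} = \left(-57 + 249\right)^{2} = 192^{2} = 36864$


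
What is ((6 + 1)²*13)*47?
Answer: 29939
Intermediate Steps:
((6 + 1)²*13)*47 = (7²*13)*47 = (49*13)*47 = 637*47 = 29939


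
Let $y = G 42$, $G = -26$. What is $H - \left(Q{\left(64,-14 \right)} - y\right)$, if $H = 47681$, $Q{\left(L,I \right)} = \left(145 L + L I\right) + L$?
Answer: $38141$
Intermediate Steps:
$Q{\left(L,I \right)} = 146 L + I L$ ($Q{\left(L,I \right)} = \left(145 L + I L\right) + L = 146 L + I L$)
$y = -1092$ ($y = \left(-26\right) 42 = -1092$)
$H - \left(Q{\left(64,-14 \right)} - y\right) = 47681 - \left(64 \left(146 - 14\right) - -1092\right) = 47681 - \left(64 \cdot 132 + 1092\right) = 47681 - \left(8448 + 1092\right) = 47681 - 9540 = 38141$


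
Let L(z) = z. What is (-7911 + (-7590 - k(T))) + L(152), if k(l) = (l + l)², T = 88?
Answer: -46325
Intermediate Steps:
k(l) = 4*l² (k(l) = (2*l)² = 4*l²)
(-7911 + (-7590 - k(T))) + L(152) = (-7911 + (-7590 - 4*88²)) + 152 = (-7911 + (-7590 - 4*7744)) + 152 = (-7911 + (-7590 - 1*30976)) + 152 = (-7911 + (-7590 - 30976)) + 152 = (-7911 - 38566) + 152 = -46477 + 152 = -46325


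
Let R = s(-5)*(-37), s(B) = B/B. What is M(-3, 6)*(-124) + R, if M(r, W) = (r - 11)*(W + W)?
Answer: 20795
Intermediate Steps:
M(r, W) = 2*W*(-11 + r) (M(r, W) = (-11 + r)*(2*W) = 2*W*(-11 + r))
s(B) = 1
R = -37 (R = 1*(-37) = -37)
M(-3, 6)*(-124) + R = (2*6*(-11 - 3))*(-124) - 37 = (2*6*(-14))*(-124) - 37 = -168*(-124) - 37 = 20832 - 37 = 20795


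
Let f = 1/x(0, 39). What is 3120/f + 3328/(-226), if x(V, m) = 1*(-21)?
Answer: -7405424/113 ≈ -65535.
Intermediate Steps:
x(V, m) = -21
f = -1/21 (f = 1/(-21) = -1/21 ≈ -0.047619)
3120/f + 3328/(-226) = 3120/(-1/21) + 3328/(-226) = 3120*(-21) + 3328*(-1/226) = -65520 - 1664/113 = -7405424/113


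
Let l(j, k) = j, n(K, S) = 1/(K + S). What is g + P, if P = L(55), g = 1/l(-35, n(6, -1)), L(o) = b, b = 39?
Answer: 1364/35 ≈ 38.971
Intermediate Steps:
L(o) = 39
g = -1/35 (g = 1/(-35) = -1/35 ≈ -0.028571)
P = 39
g + P = -1/35 + 39 = 1364/35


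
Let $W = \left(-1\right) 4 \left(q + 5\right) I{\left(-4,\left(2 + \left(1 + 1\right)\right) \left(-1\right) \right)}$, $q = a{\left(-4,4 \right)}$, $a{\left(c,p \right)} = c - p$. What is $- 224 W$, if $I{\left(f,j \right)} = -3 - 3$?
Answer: $16128$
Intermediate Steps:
$I{\left(f,j \right)} = -6$ ($I{\left(f,j \right)} = -3 - 3 = -6$)
$q = -8$ ($q = -4 - 4 = -8$)
$W = -72$ ($W = \left(-1\right) 4 \left(-8 + 5\right) \left(-6\right) = - 4 \left(\left(-3\right) \left(-6\right)\right) = \left(-4\right) 18 = -72$)
$- 224 W = \left(-224\right) \left(-72\right) = 16128$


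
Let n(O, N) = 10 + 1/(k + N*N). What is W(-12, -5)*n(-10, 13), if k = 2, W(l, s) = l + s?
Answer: -29087/171 ≈ -170.10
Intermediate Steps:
n(O, N) = 10 + 1/(2 + N²) (n(O, N) = 10 + 1/(2 + N*N) = 10 + 1/(2 + N²))
W(-12, -5)*n(-10, 13) = (-12 - 5)*((21 + 10*13²)/(2 + 13²)) = -17*(21 + 10*169)/(2 + 169) = -17*(21 + 1690)/171 = -17*1711/171 = -29087/171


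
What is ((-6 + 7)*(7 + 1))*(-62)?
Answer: -496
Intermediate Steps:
((-6 + 7)*(7 + 1))*(-62) = (1*8)*(-62) = 8*(-62) = -496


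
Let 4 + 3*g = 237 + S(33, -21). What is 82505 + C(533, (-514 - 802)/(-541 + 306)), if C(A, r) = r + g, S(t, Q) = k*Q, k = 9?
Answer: 1237879/15 ≈ 82525.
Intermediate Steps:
S(t, Q) = 9*Q
g = 44/3 (g = -4/3 + (237 + 9*(-21))/3 = -4/3 + (237 - 189)/3 = -4/3 + (1/3)*48 = -4/3 + 16 = 44/3 ≈ 14.667)
C(A, r) = 44/3 + r (C(A, r) = r + 44/3 = 44/3 + r)
82505 + C(533, (-514 - 802)/(-541 + 306)) = 82505 + (44/3 + (-514 - 802)/(-541 + 306)) = 82505 + (44/3 - 1316/(-235)) = 82505 + (44/3 - 1316*(-1/235)) = 82505 + (44/3 + 28/5) = 82505 + 304/15 = 1237879/15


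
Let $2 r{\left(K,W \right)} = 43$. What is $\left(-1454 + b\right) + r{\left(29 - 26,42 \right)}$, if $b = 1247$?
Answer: $- \frac{371}{2} \approx -185.5$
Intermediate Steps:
$r{\left(K,W \right)} = \frac{43}{2}$ ($r{\left(K,W \right)} = \frac{1}{2} \cdot 43 = \frac{43}{2}$)
$\left(-1454 + b\right) + r{\left(29 - 26,42 \right)} = \left(-1454 + 1247\right) + \frac{43}{2} = -207 + \frac{43}{2} = - \frac{371}{2}$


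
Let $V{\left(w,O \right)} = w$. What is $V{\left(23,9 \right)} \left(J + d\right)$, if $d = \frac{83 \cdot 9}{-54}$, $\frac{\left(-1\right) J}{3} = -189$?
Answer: $\frac{76337}{6} \approx 12723.0$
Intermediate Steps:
$J = 567$ ($J = \left(-3\right) \left(-189\right) = 567$)
$d = - \frac{83}{6}$ ($d = 747 \left(- \frac{1}{54}\right) = - \frac{83}{6} \approx -13.833$)
$V{\left(23,9 \right)} \left(J + d\right) = 23 \left(567 - \frac{83}{6}\right) = 23 \cdot \frac{3319}{6} = \frac{76337}{6}$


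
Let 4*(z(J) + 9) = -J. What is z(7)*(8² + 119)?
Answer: -7869/4 ≈ -1967.3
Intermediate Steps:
z(J) = -9 - J/4 (z(J) = -9 + (-J)/4 = -9 - J/4)
z(7)*(8² + 119) = (-9 - ¼*7)*(8² + 119) = (-9 - 7/4)*(64 + 119) = -43/4*183 = -7869/4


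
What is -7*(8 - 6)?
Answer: -14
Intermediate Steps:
-7*(8 - 6) = -7*2 = -14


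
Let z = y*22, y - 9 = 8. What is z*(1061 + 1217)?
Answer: 851972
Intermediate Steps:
y = 17 (y = 9 + 8 = 17)
z = 374 (z = 17*22 = 374)
z*(1061 + 1217) = 374*(1061 + 1217) = 374*2278 = 851972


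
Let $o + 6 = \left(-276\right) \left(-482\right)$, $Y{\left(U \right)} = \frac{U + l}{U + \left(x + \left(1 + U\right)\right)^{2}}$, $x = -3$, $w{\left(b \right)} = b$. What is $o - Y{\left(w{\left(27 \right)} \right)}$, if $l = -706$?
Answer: $\frac{86733631}{652} \approx 1.3303 \cdot 10^{5}$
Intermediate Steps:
$Y{\left(U \right)} = \frac{-706 + U}{U + \left(-2 + U\right)^{2}}$ ($Y{\left(U \right)} = \frac{U - 706}{U + \left(-3 + \left(1 + U\right)\right)^{2}} = \frac{-706 + U}{U + \left(-2 + U\right)^{2}}$)
$o = 133026$ ($o = -6 - -133032 = -6 + 133032 = 133026$)
$o - Y{\left(w{\left(27 \right)} \right)} = 133026 - \frac{-706 + 27}{27 + \left(-2 + 27\right)^{2}} = 133026 - \frac{1}{27 + 25^{2}} \left(-679\right) = 133026 - \frac{1}{27 + 625} \left(-679\right) = 133026 - \frac{1}{652} \left(-679\right) = 133026 - - \frac{679}{652} = 133026 + \frac{679}{652} = \frac{86733631}{652}$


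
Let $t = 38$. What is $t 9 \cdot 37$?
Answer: $12654$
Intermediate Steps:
$t 9 \cdot 37 = 38 \cdot 9 \cdot 37 = 342 \cdot 37 = 12654$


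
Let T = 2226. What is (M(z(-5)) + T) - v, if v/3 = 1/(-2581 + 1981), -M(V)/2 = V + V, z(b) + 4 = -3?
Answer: 450801/200 ≈ 2254.0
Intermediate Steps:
z(b) = -7 (z(b) = -4 - 3 = -7)
M(V) = -4*V (M(V) = -2*(V + V) = -4*V)
v = -1/200 (v = 3/(-2581 + 1981) = 3/(-600) = 3*(-1/600) = -1/200 ≈ -0.0050000)
(M(z(-5)) + T) - v = (-4*(-7) + 2226) - 1*(-1/200) = (28 + 2226) + 1/200 = 2254 + 1/200 = 450801/200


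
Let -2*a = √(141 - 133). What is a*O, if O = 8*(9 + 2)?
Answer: -88*√2 ≈ -124.45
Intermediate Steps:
a = -√2 (a = -√(141 - 133)/2 = -√2 ≈ -1.4142)
O = 88 (O = 8*11 = 88)
a*O = -√2*88 = -88*√2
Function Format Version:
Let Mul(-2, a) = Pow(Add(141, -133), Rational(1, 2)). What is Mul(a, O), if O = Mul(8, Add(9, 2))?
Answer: Mul(-88, Pow(2, Rational(1, 2))) ≈ -124.45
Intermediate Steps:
a = Mul(-1, Pow(2, Rational(1, 2))) (a = Mul(Rational(-1, 2), Pow(Add(141, -133), Rational(1, 2))) = Mul(Rational(-1, 2), Pow(8, Rational(1, 2))) = Mul(Rational(-1, 2), Mul(2, Pow(2, Rational(1, 2)))) = Mul(-1, Pow(2, Rational(1, 2))) ≈ -1.4142)
O = 88 (O = Mul(8, 11) = 88)
Mul(a, O) = Mul(Mul(-1, Pow(2, Rational(1, 2))), 88) = Mul(-88, Pow(2, Rational(1, 2)))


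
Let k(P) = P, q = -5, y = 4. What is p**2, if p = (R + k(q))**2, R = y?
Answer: 1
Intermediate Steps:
R = 4
p = 1 (p = (4 - 5)**2 = (-1)**2 = 1)
p**2 = 1**2 = 1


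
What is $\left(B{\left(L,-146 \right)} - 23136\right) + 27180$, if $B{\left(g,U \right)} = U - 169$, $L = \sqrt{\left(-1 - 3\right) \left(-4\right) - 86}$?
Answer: $3729$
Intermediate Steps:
$L = i \sqrt{70}$ ($L = \sqrt{\left(-4\right) \left(-4\right) - 86} = \sqrt{16 - 86} = \sqrt{-70} = i \sqrt{70} \approx 8.3666 i$)
$B{\left(g,U \right)} = -169 + U$
$\left(B{\left(L,-146 \right)} - 23136\right) + 27180 = \left(\left(-169 - 146\right) - 23136\right) + 27180 = \left(-315 - 23136\right) + 27180 = -23451 + 27180 = 3729$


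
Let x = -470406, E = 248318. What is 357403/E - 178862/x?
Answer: 106269584867/58405138554 ≈ 1.8195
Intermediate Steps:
357403/E - 178862/x = 357403/248318 - 178862/(-470406) = 357403*(1/248318) - 178862*(-1/470406) = 357403/248318 + 89431/235203 = 106269584867/58405138554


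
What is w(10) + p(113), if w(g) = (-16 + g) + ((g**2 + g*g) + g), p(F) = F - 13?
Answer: 304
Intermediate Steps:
p(F) = -13 + F
w(g) = -16 + 2*g + 2*g**2 (w(g) = (-16 + g) + ((g**2 + g**2) + g) = (-16 + g) + (2*g**2 + g) = (-16 + g) + (g + 2*g**2) = -16 + 2*g + 2*g**2)
w(10) + p(113) = (-16 + 2*10 + 2*10**2) + (-13 + 113) = (-16 + 20 + 2*100) + 100 = (-16 + 20 + 200) + 100 = 204 + 100 = 304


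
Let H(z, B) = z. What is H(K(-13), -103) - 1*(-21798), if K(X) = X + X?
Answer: 21772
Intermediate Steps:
K(X) = 2*X
H(K(-13), -103) - 1*(-21798) = 2*(-13) - 1*(-21798) = -26 + 21798 = 21772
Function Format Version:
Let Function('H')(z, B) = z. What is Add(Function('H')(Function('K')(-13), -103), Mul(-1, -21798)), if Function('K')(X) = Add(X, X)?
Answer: 21772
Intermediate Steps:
Function('K')(X) = Mul(2, X)
Add(Function('H')(Function('K')(-13), -103), Mul(-1, -21798)) = Add(Mul(2, -13), Mul(-1, -21798)) = Add(-26, 21798) = 21772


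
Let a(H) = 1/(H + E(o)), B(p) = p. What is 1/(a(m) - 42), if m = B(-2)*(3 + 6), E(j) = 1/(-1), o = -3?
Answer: -19/799 ≈ -0.023780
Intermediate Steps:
E(j) = -1
m = -18 (m = -2*(3 + 6) = -2*9 = -18)
a(H) = 1/(-1 + H) (a(H) = 1/(H - 1) = 1/(-1 + H))
1/(a(m) - 42) = 1/(1/(-1 - 18) - 42) = 1/(1/(-19) - 42) = 1/(-1/19 - 42) = 1/(-799/19) = -19/799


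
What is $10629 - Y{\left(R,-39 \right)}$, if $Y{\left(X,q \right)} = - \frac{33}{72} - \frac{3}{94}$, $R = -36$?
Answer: $\frac{11990065}{1128} \approx 10629.0$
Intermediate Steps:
$Y{\left(X,q \right)} = - \frac{553}{1128}$ ($Y{\left(X,q \right)} = \left(-33\right) \frac{1}{72} - \frac{3}{94} = - \frac{11}{24} - \frac{3}{94} = - \frac{553}{1128}$)
$10629 - Y{\left(R,-39 \right)} = 10629 - - \frac{553}{1128} = 10629 + \frac{553}{1128} = \frac{11990065}{1128}$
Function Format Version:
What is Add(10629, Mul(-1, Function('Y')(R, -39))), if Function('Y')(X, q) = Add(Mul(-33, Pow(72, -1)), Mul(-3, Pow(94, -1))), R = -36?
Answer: Rational(11990065, 1128) ≈ 10629.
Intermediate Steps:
Function('Y')(X, q) = Rational(-553, 1128) (Function('Y')(X, q) = Add(Mul(-33, Rational(1, 72)), Mul(-3, Rational(1, 94))) = Add(Rational(-11, 24), Rational(-3, 94)) = Rational(-553, 1128))
Add(10629, Mul(-1, Function('Y')(R, -39))) = Add(10629, Mul(-1, Rational(-553, 1128))) = Add(10629, Rational(553, 1128)) = Rational(11990065, 1128)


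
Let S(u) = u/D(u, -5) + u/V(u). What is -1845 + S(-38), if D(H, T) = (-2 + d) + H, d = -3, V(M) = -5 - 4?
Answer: -712039/387 ≈ -1839.9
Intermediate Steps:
V(M) = -9
D(H, T) = -5 + H (D(H, T) = (-2 - 3) + H = -5 + H)
S(u) = -u/9 + u/(-5 + u) (S(u) = u/(-5 + u) + u/(-9) = u/(-5 + u) + u*(-⅑) = u/(-5 + u) - u/9 = -u/9 + u/(-5 + u))
-1845 + S(-38) = -1845 + (⅑)*(-38)*(14 - 1*(-38))/(-5 - 38) = -1845 + (⅑)*(-38)*(14 + 38)/(-43) = -1845 + (⅑)*(-38)*(-1/43)*52 = -1845 + 1976/387 = -712039/387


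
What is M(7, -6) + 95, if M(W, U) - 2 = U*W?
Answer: 55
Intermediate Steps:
M(W, U) = 2 + U*W
M(7, -6) + 95 = (2 - 6*7) + 95 = (2 - 42) + 95 = -40 + 95 = 55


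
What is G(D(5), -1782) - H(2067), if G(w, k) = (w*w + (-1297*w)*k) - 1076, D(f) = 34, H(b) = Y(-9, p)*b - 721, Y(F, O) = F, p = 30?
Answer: 78602040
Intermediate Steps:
H(b) = -721 - 9*b (H(b) = -9*b - 721 = -721 - 9*b)
G(w, k) = -1076 + w² - 1297*k*w (G(w, k) = (w² - 1297*k*w) - 1076 = -1076 + w² - 1297*k*w)
G(D(5), -1782) - H(2067) = (-1076 + 34² - 1297*(-1782)*34) - (-721 - 9*2067) = (-1076 + 1156 + 78582636) - (-721 - 18603) = 78582716 - 1*(-19324) = 78582716 + 19324 = 78602040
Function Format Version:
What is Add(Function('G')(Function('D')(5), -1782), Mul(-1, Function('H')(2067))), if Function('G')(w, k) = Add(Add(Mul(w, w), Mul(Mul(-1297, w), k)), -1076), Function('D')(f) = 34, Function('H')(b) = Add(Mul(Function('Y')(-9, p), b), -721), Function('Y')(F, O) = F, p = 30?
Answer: 78602040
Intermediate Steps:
Function('H')(b) = Add(-721, Mul(-9, b)) (Function('H')(b) = Add(Mul(-9, b), -721) = Add(-721, Mul(-9, b)))
Function('G')(w, k) = Add(-1076, Pow(w, 2), Mul(-1297, k, w)) (Function('G')(w, k) = Add(Add(Pow(w, 2), Mul(-1297, k, w)), -1076) = Add(-1076, Pow(w, 2), Mul(-1297, k, w)))
Add(Function('G')(Function('D')(5), -1782), Mul(-1, Function('H')(2067))) = Add(Add(-1076, Pow(34, 2), Mul(-1297, -1782, 34)), Mul(-1, Add(-721, Mul(-9, 2067)))) = Add(Add(-1076, 1156, 78582636), Mul(-1, Add(-721, -18603))) = Add(78582716, Mul(-1, -19324)) = Add(78582716, 19324) = 78602040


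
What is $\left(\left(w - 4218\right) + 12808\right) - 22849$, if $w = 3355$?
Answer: $-10904$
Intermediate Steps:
$\left(\left(w - 4218\right) + 12808\right) - 22849 = \left(\left(3355 - 4218\right) + 12808\right) - 22849 = \left(-863 + 12808\right) - 22849 = 11945 - 22849 = -10904$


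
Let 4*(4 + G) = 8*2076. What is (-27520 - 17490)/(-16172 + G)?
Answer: 22505/6012 ≈ 3.7433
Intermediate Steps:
G = 4148 (G = -4 + (8*2076)/4 = -4 + (1/4)*16608 = -4 + 4152 = 4148)
(-27520 - 17490)/(-16172 + G) = (-27520 - 17490)/(-16172 + 4148) = -45010/(-12024) = -45010*(-1/12024) = 22505/6012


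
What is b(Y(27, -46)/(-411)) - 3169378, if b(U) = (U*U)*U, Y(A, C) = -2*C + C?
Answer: -220038920065054/69426531 ≈ -3.1694e+6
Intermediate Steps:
Y(A, C) = -C
b(U) = U**3 (b(U) = U**2*U = U**3)
b(Y(27, -46)/(-411)) - 3169378 = (-1*(-46)/(-411))**3 - 3169378 = (46*(-1/411))**3 - 3169378 = (-46/411)**3 - 3169378 = -97336/69426531 - 3169378 = -220038920065054/69426531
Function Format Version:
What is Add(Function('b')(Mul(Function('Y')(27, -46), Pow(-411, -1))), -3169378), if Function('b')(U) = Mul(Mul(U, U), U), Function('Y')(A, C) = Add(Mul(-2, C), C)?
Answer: Rational(-220038920065054, 69426531) ≈ -3.1694e+6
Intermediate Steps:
Function('Y')(A, C) = Mul(-1, C)
Function('b')(U) = Pow(U, 3) (Function('b')(U) = Mul(Pow(U, 2), U) = Pow(U, 3))
Add(Function('b')(Mul(Function('Y')(27, -46), Pow(-411, -1))), -3169378) = Add(Pow(Mul(Mul(-1, -46), Pow(-411, -1)), 3), -3169378) = Add(Pow(Mul(46, Rational(-1, 411)), 3), -3169378) = Add(Pow(Rational(-46, 411), 3), -3169378) = Add(Rational(-97336, 69426531), -3169378) = Rational(-220038920065054, 69426531)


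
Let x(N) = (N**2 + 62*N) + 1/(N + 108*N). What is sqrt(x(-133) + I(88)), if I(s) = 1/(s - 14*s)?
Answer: sqrt(649319255034035586)/8292284 ≈ 97.175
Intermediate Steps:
I(s) = -1/(13*s) (I(s) = 1/(-13*s) = -1/(13*s))
x(N) = N**2 + 62*N + 1/(109*N) (x(N) = (N**2 + 62*N) + 1/(109*N) = N**2 + 62*N + 1/(109*N))
sqrt(x(-133) + I(88)) = sqrt(((-133)**2 + 62*(-133) + (1/109)/(-133)) - 1/13/88) = sqrt((17689 - 8246 + (1/109)*(-1/133)) - 1/13*1/88) = sqrt((17689 - 8246 - 1/14497) - 1/1144) = sqrt(136895170/14497 - 1/1144) = sqrt(156608059983/16584568) = sqrt(649319255034035586)/8292284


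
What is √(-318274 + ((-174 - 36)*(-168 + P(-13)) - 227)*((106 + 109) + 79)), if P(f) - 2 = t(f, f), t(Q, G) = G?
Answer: 4*√666653 ≈ 3266.0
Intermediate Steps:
P(f) = 2 + f
√(-318274 + ((-174 - 36)*(-168 + P(-13)) - 227)*((106 + 109) + 79)) = √(-318274 + ((-174 - 36)*(-168 + (2 - 13)) - 227)*((106 + 109) + 79)) = √(-318274 + (-210*(-168 - 11) - 227)*(215 + 79)) = √(-318274 + (-210*(-179) - 227)*294) = √(-318274 + (37590 - 227)*294) = √(-318274 + 37363*294) = √(-318274 + 10984722) = √10666448 = 4*√666653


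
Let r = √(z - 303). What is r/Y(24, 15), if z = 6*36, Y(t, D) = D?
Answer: I*√87/15 ≈ 0.62183*I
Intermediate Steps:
z = 216
r = I*√87 (r = √(216 - 303) = √(-87) = I*√87 ≈ 9.3274*I)
r/Y(24, 15) = (I*√87)/15 = (I*√87)*(1/15) = I*√87/15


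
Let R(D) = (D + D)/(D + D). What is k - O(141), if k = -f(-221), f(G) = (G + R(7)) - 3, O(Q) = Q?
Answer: 82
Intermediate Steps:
R(D) = 1 (R(D) = (2*D)/((2*D)) = (2*D)*(1/(2*D)) = 1)
f(G) = -2 + G (f(G) = (G + 1) - 3 = (1 + G) - 3 = -2 + G)
k = 223 (k = -(-2 - 221) = -1*(-223) = 223)
k - O(141) = 223 - 1*141 = 223 - 141 = 82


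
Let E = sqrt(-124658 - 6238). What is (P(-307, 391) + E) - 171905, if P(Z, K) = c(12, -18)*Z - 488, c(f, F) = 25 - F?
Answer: -185594 + 36*I*sqrt(101) ≈ -1.8559e+5 + 361.8*I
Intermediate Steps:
P(Z, K) = -488 + 43*Z (P(Z, K) = (25 - 1*(-18))*Z - 488 = (25 + 18)*Z - 488 = 43*Z - 488 = -488 + 43*Z)
E = 36*I*sqrt(101) (E = sqrt(-130896) = 36*I*sqrt(101) ≈ 361.8*I)
(P(-307, 391) + E) - 171905 = ((-488 + 43*(-307)) + 36*I*sqrt(101)) - 171905 = ((-488 - 13201) + 36*I*sqrt(101)) - 171905 = (-13689 + 36*I*sqrt(101)) - 171905 = -185594 + 36*I*sqrt(101)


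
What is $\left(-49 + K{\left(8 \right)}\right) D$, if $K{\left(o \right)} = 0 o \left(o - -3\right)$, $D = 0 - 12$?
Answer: $588$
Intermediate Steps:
$D = -12$
$K{\left(o \right)} = 0$ ($K{\left(o \right)} = 0 \left(o + 3\right) = 0 \left(3 + o\right) = 0$)
$\left(-49 + K{\left(8 \right)}\right) D = \left(-49 + 0\right) \left(-12\right) = \left(-49\right) \left(-12\right) = 588$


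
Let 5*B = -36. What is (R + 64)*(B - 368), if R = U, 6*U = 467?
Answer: -798238/15 ≈ -53216.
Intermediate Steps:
B = -36/5 (B = (⅕)*(-36) = -36/5 ≈ -7.2000)
U = 467/6 (U = (⅙)*467 = 467/6 ≈ 77.833)
R = 467/6 ≈ 77.833
(R + 64)*(B - 368) = (467/6 + 64)*(-36/5 - 368) = (851/6)*(-1876/5) = -798238/15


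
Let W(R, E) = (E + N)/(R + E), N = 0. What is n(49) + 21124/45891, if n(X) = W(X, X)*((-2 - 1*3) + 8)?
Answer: 179921/91782 ≈ 1.9603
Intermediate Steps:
W(R, E) = E/(E + R) (W(R, E) = (E + 0)/(R + E) = E/(E + R))
n(X) = 3/2 (n(X) = (X/(X + X))*((-2 - 1*3) + 8) = (X/((2*X)))*((-2 - 3) + 8) = (X*(1/(2*X)))*(-5 + 8) = (1/2)*3 = 3/2)
n(49) + 21124/45891 = 3/2 + 21124/45891 = 179921/91782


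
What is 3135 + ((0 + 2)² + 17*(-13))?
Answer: 2918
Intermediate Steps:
3135 + ((0 + 2)² + 17*(-13)) = 3135 + (2² - 221) = 3135 + (4 - 221) = 3135 - 217 = 2918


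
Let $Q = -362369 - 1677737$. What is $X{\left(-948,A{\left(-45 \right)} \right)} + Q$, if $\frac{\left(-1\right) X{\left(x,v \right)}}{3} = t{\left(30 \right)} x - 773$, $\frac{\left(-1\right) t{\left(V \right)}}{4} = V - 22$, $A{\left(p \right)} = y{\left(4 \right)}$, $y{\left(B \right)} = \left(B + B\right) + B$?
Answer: $-2128795$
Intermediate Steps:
$y{\left(B \right)} = 3 B$ ($y{\left(B \right)} = 2 B + B = 3 B$)
$A{\left(p \right)} = 12$ ($A{\left(p \right)} = 3 \cdot 4 = 12$)
$t{\left(V \right)} = 88 - 4 V$ ($t{\left(V \right)} = - 4 \left(V - 22\right) = - 4 \left(-22 + V\right) = 88 - 4 V$)
$X{\left(x,v \right)} = 2319 + 96 x$ ($X{\left(x,v \right)} = - 3 \left(\left(88 - 120\right) x - 773\right) = - 3 \left(- 32 x - 773\right) = - 3 \left(-773 - 32 x\right) = 2319 + 96 x$)
$Q = -2040106$ ($Q = -362369 - 1677737 = -2040106$)
$X{\left(-948,A{\left(-45 \right)} \right)} + Q = \left(2319 + 96 \left(-948\right)\right) - 2040106 = \left(2319 - 91008\right) - 2040106 = -88689 - 2040106 = -2128795$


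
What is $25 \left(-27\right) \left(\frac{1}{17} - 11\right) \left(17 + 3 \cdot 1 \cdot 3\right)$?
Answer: $\frac{3264300}{17} \approx 1.9202 \cdot 10^{5}$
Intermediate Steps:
$25 \left(-27\right) \left(\frac{1}{17} - 11\right) \left(17 + 3 \cdot 1 \cdot 3\right) = - 675 \left(\frac{1}{17} - 11\right) \left(17 + 3 \cdot 3\right) = - 675 \left(- \frac{186 \left(17 + 9\right)}{17}\right) = - 675 \left(\left(- \frac{186}{17}\right) 26\right) = \left(-675\right) \left(- \frac{4836}{17}\right) = \frac{3264300}{17}$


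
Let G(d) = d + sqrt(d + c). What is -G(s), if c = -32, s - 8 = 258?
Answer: -266 - 3*sqrt(26) ≈ -281.30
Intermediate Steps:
s = 266 (s = 8 + 258 = 266)
G(d) = d + sqrt(-32 + d) (G(d) = d + sqrt(d - 32) = d + sqrt(-32 + d))
-G(s) = -(266 + sqrt(-32 + 266)) = -(266 + sqrt(234)) = -(266 + 3*sqrt(26)) = -266 - 3*sqrt(26)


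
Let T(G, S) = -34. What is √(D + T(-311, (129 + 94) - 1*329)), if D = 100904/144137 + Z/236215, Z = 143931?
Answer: I*√773380118381532635085/4863903065 ≈ 5.7176*I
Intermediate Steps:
D = 6368688701/4863903065 (D = 100904/144137 + 143931/236215 = 6368688701/4863903065 ≈ 1.3094)
√(D + T(-311, (129 + 94) - 1*329)) = √(6368688701/4863903065 - 34) = √(-159004015509/4863903065) = I*√773380118381532635085/4863903065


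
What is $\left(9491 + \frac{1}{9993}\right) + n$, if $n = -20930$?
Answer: $- \frac{114309926}{9993} \approx -11439.0$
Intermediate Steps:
$\left(9491 + \frac{1}{9993}\right) + n = \left(9491 + \frac{1}{9993}\right) - 20930 = \frac{94843564}{9993} - 20930 = - \frac{114309926}{9993}$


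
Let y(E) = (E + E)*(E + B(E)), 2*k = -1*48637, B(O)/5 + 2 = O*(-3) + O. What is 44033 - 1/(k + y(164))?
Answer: 45065705951/1023453 ≈ 44033.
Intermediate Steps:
B(O) = -10 - 10*O (B(O) = -10 + 5*(O*(-3) + O) = -10 + 5*(-3*O + O) = -10 + 5*(-2*O) = -10 - 10*O)
k = -48637/2 (k = (-1*48637)/2 = (½)*(-48637) = -48637/2 ≈ -24319.)
y(E) = 2*E*(-10 - 9*E) (y(E) = (E + E)*(E + (-10 - 10*E)) = (2*E)*(-10 - 9*E) = 2*E*(-10 - 9*E))
44033 - 1/(k + y(164)) = 44033 - 1/(-48637/2 - 2*164*(10 + 9*164)) = 44033 - 1/(-48637/2 - 2*164*(10 + 1476)) = 44033 - 1/(-48637/2 - 2*164*1486) = 44033 - 1/(-48637/2 - 487408) = 44033 - 1/(-1023453/2) = 44033 - 1*(-2/1023453) = 44033 + 2/1023453 = 45065705951/1023453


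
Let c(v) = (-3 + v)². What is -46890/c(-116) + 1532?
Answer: 21647762/14161 ≈ 1528.7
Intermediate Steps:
-46890/c(-116) + 1532 = -46890/(-3 - 116)² + 1532 = -46890/((-119)²) + 1532 = -46890/14161 + 1532 = 21647762/14161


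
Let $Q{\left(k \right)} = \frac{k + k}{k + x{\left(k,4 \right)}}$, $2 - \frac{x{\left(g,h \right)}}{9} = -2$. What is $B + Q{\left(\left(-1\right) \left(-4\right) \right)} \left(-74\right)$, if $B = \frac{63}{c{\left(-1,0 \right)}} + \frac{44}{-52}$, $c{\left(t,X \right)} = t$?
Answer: $- \frac{5112}{65} \approx -78.646$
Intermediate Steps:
$x{\left(g,h \right)} = 36$ ($x{\left(g,h \right)} = 18 - -18 = 18 + 18 = 36$)
$B = - \frac{830}{13}$ ($B = \frac{63}{-1} + \frac{44}{-52} = 63 \left(-1\right) + 44 \left(- \frac{1}{52}\right) = -63 - \frac{11}{13} = - \frac{830}{13} \approx -63.846$)
$Q{\left(k \right)} = \frac{2 k}{36 + k}$ ($Q{\left(k \right)} = \frac{k + k}{k + 36} = \frac{2 k}{36 + k}$)
$B + Q{\left(\left(-1\right) \left(-4\right) \right)} \left(-74\right) = - \frac{830}{13} + \frac{2 \left(\left(-1\right) \left(-4\right)\right)}{36 - -4} \left(-74\right) = - \frac{830}{13} + 2 \cdot 4 \frac{1}{36 + 4} \left(-74\right) = - \frac{830}{13} + 2 \cdot 4 \cdot \frac{1}{40} \left(-74\right) = - \frac{830}{13} + \frac{1}{5} \left(-74\right) = - \frac{830}{13} - \frac{74}{5} = - \frac{5112}{65}$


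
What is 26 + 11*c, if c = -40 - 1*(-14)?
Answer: -260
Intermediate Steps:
c = -26 (c = -40 + 14 = -26)
26 + 11*c = 26 + 11*(-26) = 26 - 286 = -260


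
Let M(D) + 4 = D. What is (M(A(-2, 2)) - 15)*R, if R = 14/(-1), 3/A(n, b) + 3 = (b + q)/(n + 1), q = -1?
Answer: 553/2 ≈ 276.50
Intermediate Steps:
A(n, b) = 3/(-3 + (-1 + b)/(1 + n)) (A(n, b) = 3/(-3 + (b - 1)/(n + 1)) = 3/(-3 + (-1 + b)/(1 + n)))
M(D) = -4 + D
R = -14 (R = 14*(-1) = -14)
(M(A(-2, 2)) - 15)*R = ((-4 + 3*(1 - 2)/(-4 + 2 - 3*(-2))) - 15)*(-14) = ((-4 + 3*(-1)/(-4 + 2 + 6)) - 15)*(-14) = ((-4 + 3*(-1)/4) - 15)*(-14) = ((-4 + 3*(1/4)*(-1)) - 15)*(-14) = ((-4 - 3/4) - 15)*(-14) = (-19/4 - 15)*(-14) = -79/4*(-14) = 553/2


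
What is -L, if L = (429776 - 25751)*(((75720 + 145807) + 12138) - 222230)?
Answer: -4620025875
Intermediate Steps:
L = 4620025875 (L = 404025*((221527 + 12138) - 222230) = 404025*(233665 - 222230) = 404025*11435 = 4620025875)
-L = -1*4620025875 = -4620025875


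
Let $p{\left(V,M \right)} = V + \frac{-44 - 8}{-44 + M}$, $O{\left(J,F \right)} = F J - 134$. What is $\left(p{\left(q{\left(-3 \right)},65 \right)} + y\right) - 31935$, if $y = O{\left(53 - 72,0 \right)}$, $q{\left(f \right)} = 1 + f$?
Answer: $- \frac{673543}{21} \approx -32073.0$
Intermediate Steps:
$O{\left(J,F \right)} = -134 + F J$
$y = -134$ ($y = -134 + 0 \left(53 - 72\right) = -134 + 0 \left(-19\right) = -134 + 0 = -134$)
$p{\left(V,M \right)} = V - \frac{52}{-44 + M}$
$\left(p{\left(q{\left(-3 \right)},65 \right)} + y\right) - 31935 = \left(\frac{-52 - 44 \left(1 - 3\right) + 65 \left(1 - 3\right)}{-44 + 65} - 134\right) - 31935 = \left(\frac{-52 - -88 + 65 \left(-2\right)}{21} - 134\right) - 31935 = \left(\frac{-52 + 88 - 130}{21} - 134\right) - 31935 = \left(\frac{1}{21} \left(-94\right) - 134\right) - 31935 = \left(- \frac{94}{21} - 134\right) - 31935 = - \frac{2908}{21} - 31935 = - \frac{673543}{21}$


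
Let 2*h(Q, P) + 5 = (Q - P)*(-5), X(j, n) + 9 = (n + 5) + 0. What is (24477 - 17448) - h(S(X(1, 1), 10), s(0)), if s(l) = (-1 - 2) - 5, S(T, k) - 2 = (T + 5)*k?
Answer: 14213/2 ≈ 7106.5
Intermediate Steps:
X(j, n) = -4 + n (X(j, n) = -9 + ((n + 5) + 0) = -9 + ((5 + n) + 0) = -9 + (5 + n) = -4 + n)
S(T, k) = 2 + k*(5 + T) (S(T, k) = 2 + (T + 5)*k = 2 + (5 + T)*k = 2 + k*(5 + T))
s(l) = -8 (s(l) = -3 - 5 = -8)
h(Q, P) = -5/2 - 5*Q/2 + 5*P/2 (h(Q, P) = -5/2 + ((Q - P)*(-5))/2 = -5/2 + (-5*Q + 5*P)/2 = -5/2 + (-5*Q/2 + 5*P/2) = -5/2 - 5*Q/2 + 5*P/2)
(24477 - 17448) - h(S(X(1, 1), 10), s(0)) = (24477 - 17448) - (-5/2 - 5*(2 + 5*10 + (-4 + 1)*10)/2 + (5/2)*(-8)) = 7029 - (-5/2 - 5*(2 + 50 - 3*10)/2 - 20) = 7029 - (-5/2 - 5*(2 + 50 - 30)/2 - 20) = 7029 - (-5/2 - 5/2*22 - 20) = 7029 - (-5/2 - 55 - 20) = 7029 - 1*(-155/2) = 7029 + 155/2 = 14213/2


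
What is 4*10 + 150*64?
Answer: 9640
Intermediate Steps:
4*10 + 150*64 = 40 + 9600 = 9640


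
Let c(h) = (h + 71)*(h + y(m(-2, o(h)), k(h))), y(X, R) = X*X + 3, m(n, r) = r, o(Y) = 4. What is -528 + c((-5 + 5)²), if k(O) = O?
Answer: 821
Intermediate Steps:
y(X, R) = 3 + X² (y(X, R) = X² + 3 = 3 + X²)
c(h) = (19 + h)*(71 + h) (c(h) = (h + 71)*(h + (3 + 4²)) = (71 + h)*(h + (3 + 16)) = (71 + h)*(h + 19) = (71 + h)*(19 + h) = (19 + h)*(71 + h))
-528 + c((-5 + 5)²) = -528 + (1349 + ((-5 + 5)²)² + 90*(-5 + 5)²) = -528 + (1349 + (0²)² + 90*0²) = -528 + (1349 + 0² + 90*0) = -528 + (1349 + 0 + 0) = -528 + 1349 = 821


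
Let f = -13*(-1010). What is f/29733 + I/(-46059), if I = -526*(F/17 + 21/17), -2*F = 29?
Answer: 5219953/11704891 ≈ 0.44596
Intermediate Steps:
F = -29/2 (F = -1/2*29 = -29/2 ≈ -14.500)
f = 13130
I = -3419/17 (I = -526*(-29/2/17 + 21/17) = -526*(-29/2*1/17 + 21*(1/17)) = -526*(-29/34 + 21/17) = -526*13/34 = -3419/17 ≈ -201.12)
f/29733 + I/(-46059) = 13130/29733 - 3419/17/(-46059) = 13130*(1/29733) - 3419/17*(-1/46059) = 13130/29733 + 263/60231 = 5219953/11704891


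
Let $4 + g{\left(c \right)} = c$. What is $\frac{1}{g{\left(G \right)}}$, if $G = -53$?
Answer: $- \frac{1}{57} \approx -0.017544$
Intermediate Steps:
$g{\left(c \right)} = -4 + c$
$\frac{1}{g{\left(G \right)}} = \frac{1}{-4 - 53} = \frac{1}{-57} = - \frac{1}{57}$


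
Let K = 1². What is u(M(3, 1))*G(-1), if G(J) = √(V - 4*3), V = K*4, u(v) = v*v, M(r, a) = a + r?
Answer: 32*I*√2 ≈ 45.255*I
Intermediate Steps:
u(v) = v²
K = 1
V = 4 (V = 1*4 = 4)
G(J) = 2*I*√2 (G(J) = √(4 - 4*3) = √(4 - 12) = √(-8) = 2*I*√2)
u(M(3, 1))*G(-1) = (1 + 3)²*(2*I*√2) = 4²*(2*I*√2) = 16*(2*I*√2) = 32*I*√2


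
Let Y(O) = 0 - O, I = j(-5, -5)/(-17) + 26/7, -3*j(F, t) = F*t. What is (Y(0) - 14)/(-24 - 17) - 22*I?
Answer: -1348904/14637 ≈ -92.157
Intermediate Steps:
j(F, t) = -F*t/3
I = 1501/357 (I = -⅓*(-5)*(-5)/(-17) + 26/7 = -25/3*(-1/17) + 26*(⅐) = 25/51 + 26/7 = 1501/357 ≈ 4.2045)
Y(O) = -O
(Y(0) - 14)/(-24 - 17) - 22*I = (-1*0 - 14)/(-24 - 17) - 22*1501/357 = (0 - 14)/(-41) - 33022/357 = -14*(-1/41) - 33022/357 = 14/41 - 33022/357 = -1348904/14637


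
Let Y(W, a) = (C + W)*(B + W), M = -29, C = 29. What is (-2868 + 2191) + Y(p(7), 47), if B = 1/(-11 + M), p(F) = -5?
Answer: -3988/5 ≈ -797.60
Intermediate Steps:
B = -1/40 (B = 1/(-11 - 29) = 1/(-40) = -1/40 ≈ -0.025000)
Y(W, a) = (29 + W)*(-1/40 + W)
(-2868 + 2191) + Y(p(7), 47) = (-2868 + 2191) + (-29/40 + (-5)² + (1159/40)*(-5)) = -677 + (-29/40 + 25 - 1159/8) = -677 - 603/5 = -3988/5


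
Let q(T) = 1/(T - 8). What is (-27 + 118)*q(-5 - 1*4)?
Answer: -91/17 ≈ -5.3529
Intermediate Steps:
q(T) = 1/(-8 + T)
(-27 + 118)*q(-5 - 1*4) = (-27 + 118)/(-8 + (-5 - 1*4)) = 91/(-8 + (-5 - 4)) = 91/(-8 - 9) = 91/(-17) = 91*(-1/17) = -91/17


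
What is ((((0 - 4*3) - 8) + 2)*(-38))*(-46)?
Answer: -31464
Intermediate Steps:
((((0 - 4*3) - 8) + 2)*(-38))*(-46) = ((((0 - 12) - 8) + 2)*(-38))*(-46) = (((-12 - 8) + 2)*(-38))*(-46) = ((-20 + 2)*(-38))*(-46) = -18*(-38)*(-46) = 684*(-46) = -31464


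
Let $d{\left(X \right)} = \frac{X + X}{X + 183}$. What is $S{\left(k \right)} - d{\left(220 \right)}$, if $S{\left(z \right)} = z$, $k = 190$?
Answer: $\frac{76130}{403} \approx 188.91$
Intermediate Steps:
$d{\left(X \right)} = \frac{2 X}{183 + X}$
$S{\left(k \right)} - d{\left(220 \right)} = 190 - 2 \cdot 220 \frac{1}{183 + 220} = 190 - 2 \cdot 220 \cdot \frac{1}{403} = 190 - \frac{440}{403} = \frac{76130}{403}$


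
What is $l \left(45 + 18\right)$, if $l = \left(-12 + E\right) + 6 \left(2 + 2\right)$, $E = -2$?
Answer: $630$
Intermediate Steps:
$l = 10$ ($l = \left(-12 - 2\right) + 6 \left(2 + 2\right) = -14 + 6 \cdot 4 = -14 + 24 = 10$)
$l \left(45 + 18\right) = 10 \left(45 + 18\right) = 10 \cdot 63 = 630$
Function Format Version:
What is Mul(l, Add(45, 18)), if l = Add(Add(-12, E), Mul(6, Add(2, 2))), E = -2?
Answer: 630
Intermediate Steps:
l = 10 (l = Add(Add(-12, -2), Mul(6, Add(2, 2))) = Add(-14, Mul(6, 4)) = Add(-14, 24) = 10)
Mul(l, Add(45, 18)) = Mul(10, Add(45, 18)) = Mul(10, 63) = 630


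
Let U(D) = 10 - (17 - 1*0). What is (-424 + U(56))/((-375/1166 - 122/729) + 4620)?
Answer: -366356034/3926649053 ≈ -0.093300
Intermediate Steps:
U(D) = -7 (U(D) = 10 - (17 + 0) = 10 - 1*17 = 10 - 17 = -7)
(-424 + U(56))/((-375/1166 - 122/729) + 4620) = (-424 - 7)/((-375/1166 - 122/729) + 4620) = -431/((-375*1/1166 - 122*1/729) + 4620) = -431/((-375/1166 - 122/729) + 4620) = -431/(-415627/850014 + 4620) = -431/3926649053/850014 = -431*850014/3926649053 = -366356034/3926649053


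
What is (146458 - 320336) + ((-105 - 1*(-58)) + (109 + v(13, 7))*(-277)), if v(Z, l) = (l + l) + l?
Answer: -209935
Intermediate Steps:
v(Z, l) = 3*l (v(Z, l) = 2*l + l = 3*l)
(146458 - 320336) + ((-105 - 1*(-58)) + (109 + v(13, 7))*(-277)) = (146458 - 320336) + ((-105 - 1*(-58)) + (109 + 3*7)*(-277)) = -173878 + ((-105 + 58) + (109 + 21)*(-277)) = -173878 + (-47 + 130*(-277)) = -173878 + (-47 - 36010) = -173878 - 36057 = -209935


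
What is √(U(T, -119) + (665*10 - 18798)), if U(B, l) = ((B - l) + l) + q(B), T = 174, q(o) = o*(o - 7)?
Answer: 2*√4271 ≈ 130.71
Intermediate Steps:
q(o) = o*(-7 + o)
U(B, l) = B + B*(-7 + B) (U(B, l) = ((B - l) + l) + B*(-7 + B) = B + B*(-7 + B))
√(U(T, -119) + (665*10 - 18798)) = √(174*(-6 + 174) + (665*10 - 18798)) = √(174*168 + (6650 - 18798)) = √(29232 - 12148) = √17084 = 2*√4271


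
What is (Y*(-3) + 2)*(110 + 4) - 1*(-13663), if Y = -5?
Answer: 15601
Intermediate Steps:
(Y*(-3) + 2)*(110 + 4) - 1*(-13663) = (-5*(-3) + 2)*(110 + 4) - 1*(-13663) = (15 + 2)*114 + 13663 = 17*114 + 13663 = 1938 + 13663 = 15601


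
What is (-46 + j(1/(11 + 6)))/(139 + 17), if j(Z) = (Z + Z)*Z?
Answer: -3323/11271 ≈ -0.29483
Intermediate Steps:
j(Z) = 2*Z² (j(Z) = (2*Z)*Z = 2*Z²)
(-46 + j(1/(11 + 6)))/(139 + 17) = (-46 + 2*(1/(11 + 6))²)/(139 + 17) = (-46 + 2*(1/17)²)/156 = (-46 + 2*(1/17)²)*(1/156) = (-46 + 2*(1/289))*(1/156) = (-46 + 2/289)*(1/156) = -13292/289*1/156 = -3323/11271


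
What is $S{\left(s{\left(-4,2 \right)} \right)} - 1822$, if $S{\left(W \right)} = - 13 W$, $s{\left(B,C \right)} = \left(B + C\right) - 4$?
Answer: $-1744$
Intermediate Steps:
$s{\left(B,C \right)} = -4 + B + C$
$S{\left(s{\left(-4,2 \right)} \right)} - 1822 = - 13 \left(-4 - 4 + 2\right) - 1822 = \left(-13\right) \left(-6\right) - 1822 = 78 - 1822 = -1744$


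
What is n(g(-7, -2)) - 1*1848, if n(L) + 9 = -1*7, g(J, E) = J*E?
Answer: -1864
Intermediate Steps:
g(J, E) = E*J
n(L) = -16 (n(L) = -9 - 1*7 = -9 - 7 = -16)
n(g(-7, -2)) - 1*1848 = -16 - 1*1848 = -16 - 1848 = -1864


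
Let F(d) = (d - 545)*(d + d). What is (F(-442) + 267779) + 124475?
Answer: 1264762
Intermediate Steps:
F(d) = 2*d*(-545 + d) (F(d) = (-545 + d)*(2*d) = 2*d*(-545 + d))
(F(-442) + 267779) + 124475 = (2*(-442)*(-545 - 442) + 267779) + 124475 = (2*(-442)*(-987) + 267779) + 124475 = (872508 + 267779) + 124475 = 1140287 + 124475 = 1264762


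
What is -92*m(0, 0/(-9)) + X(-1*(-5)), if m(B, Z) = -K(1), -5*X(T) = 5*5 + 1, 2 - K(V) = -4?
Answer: 2734/5 ≈ 546.80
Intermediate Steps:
K(V) = 6 (K(V) = 2 - 1*(-4) = 2 + 4 = 6)
X(T) = -26/5 (X(T) = -(5*5 + 1)/5 = -(25 + 1)/5 = -⅕*26 = -26/5)
m(B, Z) = -6 (m(B, Z) = -1*6 = -6)
-92*m(0, 0/(-9)) + X(-1*(-5)) = -92*(-6) - 26/5 = 552 - 26/5 = 2734/5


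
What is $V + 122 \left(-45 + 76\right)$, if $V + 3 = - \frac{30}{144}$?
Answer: $\frac{90691}{24} \approx 3778.8$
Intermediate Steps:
$V = - \frac{77}{24}$ ($V = -3 - \frac{30}{144} = -3 - \frac{5}{24} = - \frac{77}{24} \approx -3.2083$)
$V + 122 \left(-45 + 76\right) = - \frac{77}{24} + 122 \left(-45 + 76\right) = - \frac{77}{24} + 122 \cdot 31 = - \frac{77}{24} + 3782 = \frac{90691}{24}$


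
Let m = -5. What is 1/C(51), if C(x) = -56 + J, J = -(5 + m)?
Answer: -1/56 ≈ -0.017857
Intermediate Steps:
J = 0 (J = -(5 - 5) = -1*0 = 0)
C(x) = -56 (C(x) = -56 + 0 = -56)
1/C(51) = 1/(-56) = -1/56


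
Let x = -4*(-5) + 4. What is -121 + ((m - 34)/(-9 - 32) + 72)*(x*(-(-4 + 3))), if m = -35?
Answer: 67543/41 ≈ 1647.4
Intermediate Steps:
x = 24 (x = 20 + 4 = 24)
-121 + ((m - 34)/(-9 - 32) + 72)*(x*(-(-4 + 3))) = -121 + ((-35 - 34)/(-9 - 32) + 72)*(24*(-(-4 + 3))) = -121 + (-69/(-41) + 72)*(24*(-1*(-1))) = -121 + (-69*(-1/41) + 72)*(24*1) = -121 + (69/41 + 72)*24 = -121 + (3021/41)*24 = -121 + 72504/41 = 67543/41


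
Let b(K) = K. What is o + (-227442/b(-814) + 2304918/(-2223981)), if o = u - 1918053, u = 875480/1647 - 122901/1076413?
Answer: -341847735023078616965245/178301708962255593 ≈ -1.9172e+6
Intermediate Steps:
u = 942175635293/1772852211 (u = 875480*(1/1647) - 122901*1/1076413 = 875480/1647 - 122901/1076413 = 942175635293/1772852211 ≈ 531.45)
o = -3399482326229890/1772852211 (o = 942175635293/1772852211 - 1918053 = -3399482326229890/1772852211 ≈ -1.9175e+6)
o + (-227442/b(-814) + 2304918/(-2223981)) = -3399482326229890/1772852211 + (-227442/(-814) + 2304918/(-2223981)) = -3399482326229890/1772852211 + (-227442*(-1/814) + 2304918*(-1/2223981)) = -3399482326229890/1772852211 + (113721/407 - 256102/247109) = -3399482326229890/1772852211 + 27997249075/100573363 = -341847735023078616965245/178301708962255593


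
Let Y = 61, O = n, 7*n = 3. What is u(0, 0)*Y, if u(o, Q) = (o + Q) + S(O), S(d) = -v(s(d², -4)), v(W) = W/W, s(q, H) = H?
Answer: -61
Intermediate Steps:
n = 3/7 (n = (⅐)*3 = 3/7 ≈ 0.42857)
O = 3/7 ≈ 0.42857
v(W) = 1
S(d) = -1 (S(d) = -1*1 = -1)
u(o, Q) = -1 + Q + o (u(o, Q) = (o + Q) - 1 = (Q + o) - 1 = -1 + Q + o)
u(0, 0)*Y = (-1 + 0 + 0)*61 = -1*61 = -61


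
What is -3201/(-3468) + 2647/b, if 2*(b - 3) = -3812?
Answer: -1029431/2199868 ≈ -0.46795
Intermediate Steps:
b = -1903 (b = 3 + (½)*(-3812) = 3 - 1906 = -1903)
-3201/(-3468) + 2647/b = -3201/(-3468) + 2647/(-1903) = -3201*(-1/3468) + 2647*(-1/1903) = 1067/1156 - 2647/1903 = -1029431/2199868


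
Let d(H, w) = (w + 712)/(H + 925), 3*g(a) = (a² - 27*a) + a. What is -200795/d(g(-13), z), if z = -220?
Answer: -109834865/246 ≈ -4.4648e+5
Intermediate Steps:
g(a) = -26*a/3 + a²/3 (g(a) = ((a² - 27*a) + a)/3 = (a² - 26*a)/3 = -26*a/3 + a²/3)
d(H, w) = (712 + w)/(925 + H)
-200795/d(g(-13), z) = -200795*(925 + (⅓)*(-13)*(-26 - 13))/(712 - 220) = -200795/(492/(925 + (⅓)*(-13)*(-39))) = -200795/(492/(925 + 169)) = -200795/(492/1094) = -200795/((1/1094)*492) = -200795/246/547 = -200795*547/246 = -109834865/246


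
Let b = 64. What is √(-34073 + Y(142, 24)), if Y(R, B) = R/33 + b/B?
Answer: I*√37097907/33 ≈ 184.57*I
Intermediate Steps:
Y(R, B) = 64/B + R/33 (Y(R, B) = R/33 + 64/B = 64/B + R/33)
√(-34073 + Y(142, 24)) = √(-34073 + (64/24 + (1/33)*142)) = √(-34073 + (64*(1/24) + 142/33)) = √(-34073 + (8/3 + 142/33)) = √(-34073 + 230/33) = √(-1124179/33) = I*√37097907/33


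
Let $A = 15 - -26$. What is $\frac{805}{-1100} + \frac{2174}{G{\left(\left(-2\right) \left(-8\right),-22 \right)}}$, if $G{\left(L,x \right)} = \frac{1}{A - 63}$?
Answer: $- \frac{10522321}{220} \approx -47829.0$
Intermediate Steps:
$A = 41$ ($A = 15 + 26 = 41$)
$G{\left(L,x \right)} = - \frac{1}{22}$ ($G{\left(L,x \right)} = \frac{1}{41 - 63} = \frac{1}{-22} = - \frac{1}{22}$)
$\frac{805}{-1100} + \frac{2174}{G{\left(\left(-2\right) \left(-8\right),-22 \right)}} = \frac{805}{-1100} + \frac{2174}{- \frac{1}{22}} = 805 \left(- \frac{1}{1100}\right) + 2174 \left(-22\right) = - \frac{161}{220} - 47828 = - \frac{10522321}{220}$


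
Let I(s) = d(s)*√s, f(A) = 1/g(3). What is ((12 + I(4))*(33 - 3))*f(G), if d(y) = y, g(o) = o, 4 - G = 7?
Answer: 200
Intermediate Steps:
G = -3 (G = 4 - 1*7 = 4 - 7 = -3)
f(A) = ⅓ (f(A) = 1/3 = ⅓)
I(s) = s^(3/2) (I(s) = s*√s = s^(3/2))
((12 + I(4))*(33 - 3))*f(G) = ((12 + 4^(3/2))*(33 - 3))*(⅓) = ((12 + 8)*30)*(⅓) = (20*30)*(⅓) = 600*(⅓) = 200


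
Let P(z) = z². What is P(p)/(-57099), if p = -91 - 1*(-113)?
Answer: -484/57099 ≈ -0.0084765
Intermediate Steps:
p = 22 (p = -91 + 113 = 22)
P(p)/(-57099) = 22²/(-57099) = 484*(-1/57099) = -484/57099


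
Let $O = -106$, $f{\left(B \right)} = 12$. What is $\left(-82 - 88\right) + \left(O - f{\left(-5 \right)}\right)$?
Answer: $-288$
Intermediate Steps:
$\left(-82 - 88\right) + \left(O - f{\left(-5 \right)}\right) = \left(-82 - 88\right) - 118 = -170 - 118 = -288$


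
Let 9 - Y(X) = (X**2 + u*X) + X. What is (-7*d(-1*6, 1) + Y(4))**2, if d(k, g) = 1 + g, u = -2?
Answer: 289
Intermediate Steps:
Y(X) = 9 + X - X**2 (Y(X) = 9 - ((X**2 - 2*X) + X) = 9 - (X**2 - X) = 9 + (X - X**2) = 9 + X - X**2)
(-7*d(-1*6, 1) + Y(4))**2 = (-7*(1 + 1) + (9 + 4 - 1*4**2))**2 = (-7*2 + (9 + 4 - 1*16))**2 = (-14 + (9 + 4 - 16))**2 = (-14 - 3)**2 = (-17)**2 = 289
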